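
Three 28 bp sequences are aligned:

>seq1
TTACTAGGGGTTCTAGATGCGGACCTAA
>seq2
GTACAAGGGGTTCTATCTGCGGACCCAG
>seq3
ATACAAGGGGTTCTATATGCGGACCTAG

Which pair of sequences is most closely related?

seq2 and seq3

seq1–seq2: 6/28 differ, p = 0.214, d = 0.252.
seq1–seq3: 4/28 differ, p = 0.143, d = 0.158.
seq2–seq3: 3/28 differ, p = 0.107, d = 0.116.
The smallest distance is between seq2 and seq3.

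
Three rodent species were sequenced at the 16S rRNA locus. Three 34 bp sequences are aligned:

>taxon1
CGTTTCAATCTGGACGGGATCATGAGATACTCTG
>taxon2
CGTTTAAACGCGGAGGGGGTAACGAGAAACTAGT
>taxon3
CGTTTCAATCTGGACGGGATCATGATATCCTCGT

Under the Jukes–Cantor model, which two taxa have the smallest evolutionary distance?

taxon1–taxon2: 12/34 differ, p = 0.353, d = 0.477.
taxon1–taxon3: 4/34 differ, p = 0.118, d = 0.128.
taxon2–taxon3: 12/34 differ, p = 0.353, d = 0.477.
The smallest distance is between taxon1 and taxon3.

taxon1 and taxon3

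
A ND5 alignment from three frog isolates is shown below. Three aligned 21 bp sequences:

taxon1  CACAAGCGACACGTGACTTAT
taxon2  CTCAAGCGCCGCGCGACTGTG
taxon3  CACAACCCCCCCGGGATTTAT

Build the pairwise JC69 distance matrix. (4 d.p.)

taxon1–taxon2: 7/21 sites differ → p ≈ 0.333333, d = −0.75 ln(1 − 0.444444) = 0.440839 ≈ 0.4408.
taxon1–taxon3: 6/21 sites differ → p ≈ 0.285714, d = −0.75 ln(1 − 0.380952) = 0.359679 ≈ 0.3597.
taxon2–taxon3: 9/21 sites differ → p ≈ 0.428571, d = −0.75 ln(1 − 0.571428) = 0.635472 ≈ 0.6355.

d(taxon1,taxon2) = 0.4408, d(taxon1,taxon3) = 0.3597, d(taxon2,taxon3) = 0.6355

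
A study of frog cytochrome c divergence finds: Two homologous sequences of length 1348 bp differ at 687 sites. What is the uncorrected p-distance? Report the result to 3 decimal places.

0.510

p = 687/1348 = 0.509643… ≈ 0.510 (to 3 d.p.).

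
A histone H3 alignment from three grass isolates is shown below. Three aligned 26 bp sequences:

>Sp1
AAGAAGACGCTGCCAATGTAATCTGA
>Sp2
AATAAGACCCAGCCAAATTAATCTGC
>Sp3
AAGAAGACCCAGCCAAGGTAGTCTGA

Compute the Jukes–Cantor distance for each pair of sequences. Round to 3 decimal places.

Sp1–Sp2: 6/26 sites differ → p ≈ 0.230769, d = −0.75 ln(1 − 0.307692) = 0.275793 ≈ 0.276.
Sp1–Sp3: 4/26 sites differ → p ≈ 0.153846, d = −0.75 ln(1 − 0.205128) = 0.172181 ≈ 0.172.
Sp2–Sp3: 5/26 sites differ → p ≈ 0.192308, d = −0.75 ln(1 − 0.256411) = 0.222200 ≈ 0.222.

d(Sp1,Sp2) = 0.276, d(Sp1,Sp3) = 0.172, d(Sp2,Sp3) = 0.222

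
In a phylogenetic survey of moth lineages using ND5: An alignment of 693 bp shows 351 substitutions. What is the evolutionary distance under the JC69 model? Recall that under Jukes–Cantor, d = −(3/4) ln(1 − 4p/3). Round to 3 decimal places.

0.844

p = 351/693 ≈ 0.506494.
d = −(3/4) ln(1 − 4p/3) = −0.75 ln(1 − 0.675325) = −0.75 ln(0.324675)
  = −0.75 × (-1.124931) = 0.843698 substitutions/site.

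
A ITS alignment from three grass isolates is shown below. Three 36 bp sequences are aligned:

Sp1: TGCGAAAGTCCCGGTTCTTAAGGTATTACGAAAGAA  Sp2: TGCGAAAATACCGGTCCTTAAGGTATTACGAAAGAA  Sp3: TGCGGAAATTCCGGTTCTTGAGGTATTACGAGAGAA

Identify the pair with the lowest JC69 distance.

Sp1 and Sp2

Sp1–Sp2: 3/36 differ, p = 0.083, d = 0.088.
Sp1–Sp3: 5/36 differ, p = 0.139, d = 0.154.
Sp2–Sp3: 5/36 differ, p = 0.139, d = 0.154.
The smallest distance is between Sp1 and Sp2.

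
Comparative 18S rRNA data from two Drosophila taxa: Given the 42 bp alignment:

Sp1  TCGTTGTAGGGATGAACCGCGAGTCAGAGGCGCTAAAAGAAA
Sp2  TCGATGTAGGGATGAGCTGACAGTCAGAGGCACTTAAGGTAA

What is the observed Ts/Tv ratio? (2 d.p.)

Transitions are A↔G and C↔T; transversions are all other mismatches.
Transitions: 4. Transversions: 5.
R = 4/5 = 0.80.

0.80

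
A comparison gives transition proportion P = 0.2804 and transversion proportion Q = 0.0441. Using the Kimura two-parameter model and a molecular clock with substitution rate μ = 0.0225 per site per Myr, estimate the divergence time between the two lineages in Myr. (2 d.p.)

10.83

Under the Kimura two-parameter model, d = −½ ln(1 − 2P − Q) − ¼ ln(1 − 2Q).
1 − 2P − Q = 0.3951, giving −½ ln(0.3951) = 0.464308.
1 − 2Q = 0.9118, giving −¼ ln(0.9118) = 0.023084.
d = 0.464308 + 0.023084 = 0.487392.
Under a molecular clock d = 2μt, so t = d/(2μ) = 0.487392 / (2 × 0.0225) = 10.83 Myr.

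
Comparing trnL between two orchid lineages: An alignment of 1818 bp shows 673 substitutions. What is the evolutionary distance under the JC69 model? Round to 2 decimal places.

p = 673/1818 ≈ 0.370187.
d = −(3/4) ln(1 − 4p/3) = −0.75 ln(1 − 0.493583) = −0.75 ln(0.506417)
  = −0.75 × (-0.680395) = 0.510296 substitutions/site.

0.51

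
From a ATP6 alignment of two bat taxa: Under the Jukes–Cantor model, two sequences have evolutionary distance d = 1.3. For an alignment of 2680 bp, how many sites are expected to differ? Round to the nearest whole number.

Invert JC69: p = (3/4)(1 − e^(−4d/3)) = 0.75 × (1 − e^(-1.733333)) = 0.75 × (1 − 0.176695) = 0.617479.
Expected differing sites = pL ≈ 0.617479 × 2680 = 1654.84372 ≈ 1655.

1655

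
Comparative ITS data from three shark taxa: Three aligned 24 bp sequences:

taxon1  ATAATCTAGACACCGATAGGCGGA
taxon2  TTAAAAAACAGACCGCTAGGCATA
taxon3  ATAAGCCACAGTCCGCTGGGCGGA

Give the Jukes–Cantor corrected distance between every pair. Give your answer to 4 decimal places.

d(taxon1,taxon2) = 0.5199, d(taxon1,taxon3) = 0.3694, d(taxon2,taxon3) = 0.4408

taxon1–taxon2: 9/24 sites differ → p = 0.375, d = −0.75 ln(1 − 0.5) = 0.519860 ≈ 0.5199.
taxon1–taxon3: 7/24 sites differ → p ≈ 0.291667, d = −0.75 ln(1 − 0.388889) = 0.369358 ≈ 0.3694.
taxon2–taxon3: 8/24 sites differ → p ≈ 0.333333, d = −0.75 ln(1 − 0.444444) = 0.440839 ≈ 0.4408.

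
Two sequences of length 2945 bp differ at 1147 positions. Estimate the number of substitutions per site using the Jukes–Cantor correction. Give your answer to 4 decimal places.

0.5494

p = 1147/2945 ≈ 0.389474.
d = −(3/4) ln(1 − 4p/3) = −0.75 ln(1 − 0.519299) = −0.75 ln(0.480701)
  = −0.75 × (-0.732510) = 0.549383 substitutions/site.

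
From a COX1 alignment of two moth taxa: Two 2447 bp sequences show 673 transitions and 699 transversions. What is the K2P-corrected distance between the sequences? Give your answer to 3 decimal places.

1.115

P = 673/2447 ≈ 0.275031 and Q = 699/2447 ≈ 0.285656.
Under the Kimura two-parameter model, d = −½ ln(1 − 2P − Q) − ¼ ln(1 − 2Q).
1 − 2P − Q = 0.164282, giving −½ ln(0.164282) = 0.903085.
1 − 2Q = 0.428688, giving −¼ ln(0.428688) = 0.211756.
d = 0.903085 + 0.211756 = 1.114841.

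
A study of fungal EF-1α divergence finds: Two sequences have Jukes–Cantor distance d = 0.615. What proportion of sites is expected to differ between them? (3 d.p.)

p = (3/4)(1 − e^(−4d/3)) = 0.75 × (1 − e^(-0.82)) = 0.75 × (1 − 0.440432) = 0.419676.

0.420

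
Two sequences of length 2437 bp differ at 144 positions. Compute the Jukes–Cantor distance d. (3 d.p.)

p = 144/2437 ≈ 0.059089.
d = −(3/4) ln(1 − 4p/3) = −0.75 ln(1 − 0.078785) = −0.75 ln(0.921215)
  = −0.75 × (-0.082062) = 0.061547 substitutions/site.

0.062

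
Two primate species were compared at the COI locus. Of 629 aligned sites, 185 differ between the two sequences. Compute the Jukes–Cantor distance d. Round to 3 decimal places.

0.373

p = 185/629 ≈ 0.294118.
d = −(3/4) ln(1 − 4p/3) = −0.75 ln(1 − 0.392157) = −0.75 ln(0.607843)
  = −0.75 × (-0.497839) = 0.373379 substitutions/site.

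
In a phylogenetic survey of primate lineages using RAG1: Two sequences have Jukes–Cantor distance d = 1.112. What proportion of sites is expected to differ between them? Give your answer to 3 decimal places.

0.580

p = (3/4)(1 − e^(−4d/3)) = 0.75 × (1 − e^(-1.482667)) = 0.75 × (1 − 0.227031) = 0.579727.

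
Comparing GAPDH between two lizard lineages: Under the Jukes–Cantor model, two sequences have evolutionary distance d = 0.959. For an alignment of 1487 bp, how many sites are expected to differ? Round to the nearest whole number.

Invert JC69: p = (3/4)(1 − e^(−4d/3)) = 0.75 × (1 − e^(-1.278667)) = 0.75 × (1 − 0.278408) = 0.541194.
Expected differing sites = pL ≈ 0.541194 × 1487 = 804.755478 ≈ 805.

805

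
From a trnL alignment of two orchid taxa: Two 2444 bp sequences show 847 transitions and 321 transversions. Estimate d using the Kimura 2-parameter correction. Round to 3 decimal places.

P = 847/2444 ≈ 0.346563 and Q = 321/2444 ≈ 0.131342.
Under the Kimura two-parameter model, d = −½ ln(1 − 2P − Q) − ¼ ln(1 − 2Q).
1 − 2P − Q = 0.175532, giving −½ ln(0.175532) = 0.869967.
1 − 2Q = 0.737316, giving −¼ ln(0.737316) = 0.076185.
d = 0.869967 + 0.076185 = 0.946152.

0.946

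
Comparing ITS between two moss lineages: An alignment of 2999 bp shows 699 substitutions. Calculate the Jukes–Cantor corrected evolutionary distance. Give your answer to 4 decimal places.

0.2791

p = 699/2999 ≈ 0.233078.
d = −(3/4) ln(1 − 4p/3) = −0.75 ln(1 − 0.310771) = −0.75 ln(0.689229)
  = −0.75 × (-0.372182) = 0.279137 substitutions/site.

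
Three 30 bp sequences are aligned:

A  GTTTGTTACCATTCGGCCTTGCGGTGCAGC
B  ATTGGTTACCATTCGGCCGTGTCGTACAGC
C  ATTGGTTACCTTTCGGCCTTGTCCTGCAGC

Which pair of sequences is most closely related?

B and C

A–B: 6/30 differ, p = 0.200, d = 0.233.
A–C: 6/30 differ, p = 0.200, d = 0.233.
B–C: 4/30 differ, p = 0.133, d = 0.147.
The smallest distance is between B and C.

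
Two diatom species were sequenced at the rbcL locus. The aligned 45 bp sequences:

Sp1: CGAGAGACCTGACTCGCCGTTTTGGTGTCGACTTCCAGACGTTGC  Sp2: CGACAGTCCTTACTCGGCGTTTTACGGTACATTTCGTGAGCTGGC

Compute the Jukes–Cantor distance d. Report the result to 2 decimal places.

0.44

The sequences differ at 15 of 45 sites, so p = 15/45 ≈ 0.333333.
d = −(3/4) ln(1 − 4p/3) = −0.75 ln(1 − 0.444444) = −0.75 ln(0.555556)
  = −0.75 × (-0.587786) = 0.440840 substitutions/site.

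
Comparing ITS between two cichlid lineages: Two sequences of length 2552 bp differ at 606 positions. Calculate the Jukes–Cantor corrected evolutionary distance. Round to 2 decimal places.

p = 606/2552 ≈ 0.237461.
d = −(3/4) ln(1 − 4p/3) = −0.75 ln(1 − 0.316615) = −0.75 ln(0.683385)
  = −0.75 × (-0.380697) = 0.285523 substitutions/site.

0.29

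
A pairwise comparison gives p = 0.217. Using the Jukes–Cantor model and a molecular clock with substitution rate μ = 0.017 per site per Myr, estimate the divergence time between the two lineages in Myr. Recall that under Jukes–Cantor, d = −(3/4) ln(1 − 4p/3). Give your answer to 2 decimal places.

d = −(3/4) ln(1 − 4p/3) = −0.75 ln(1 − 0.289333) = −0.75 ln(0.710667)
  = −0.75 × (-0.341551) = 0.256163 substitutions/site.
Under a molecular clock d = 2μt, so t = d/(2μ) = 0.256163 / (2 × 0.017) = 7.53 Myr.

7.53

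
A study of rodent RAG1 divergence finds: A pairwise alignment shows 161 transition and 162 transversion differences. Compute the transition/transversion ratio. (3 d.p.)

R = 161/162 = 0.993827… ≈ 0.994 (to 3 d.p.).

0.994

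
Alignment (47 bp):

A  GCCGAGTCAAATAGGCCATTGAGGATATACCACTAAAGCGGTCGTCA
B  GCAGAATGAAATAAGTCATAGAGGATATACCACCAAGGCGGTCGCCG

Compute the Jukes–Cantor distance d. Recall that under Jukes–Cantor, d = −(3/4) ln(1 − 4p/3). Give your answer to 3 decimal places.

The sequences differ at 10 of 47 sites (3, 6, 8, 14, 16, 20, 34, 37, 45, 47), so p = 10/47 ≈ 0.212766.
d = −(3/4) ln(1 − 4p/3) = −0.75 ln(1 − 0.283688) = −0.75 ln(0.716312)
  = −0.75 × (-0.333639) = 0.250229 substitutions/site.

0.250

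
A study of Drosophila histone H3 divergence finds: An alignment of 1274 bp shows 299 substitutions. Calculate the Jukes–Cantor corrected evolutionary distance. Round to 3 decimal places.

p = 299/1274 ≈ 0.234694.
d = −(3/4) ln(1 − 4p/3) = −0.75 ln(1 − 0.312925) = −0.75 ln(0.687075)
  = −0.75 × (-0.375312) = 0.281484 substitutions/site.

0.281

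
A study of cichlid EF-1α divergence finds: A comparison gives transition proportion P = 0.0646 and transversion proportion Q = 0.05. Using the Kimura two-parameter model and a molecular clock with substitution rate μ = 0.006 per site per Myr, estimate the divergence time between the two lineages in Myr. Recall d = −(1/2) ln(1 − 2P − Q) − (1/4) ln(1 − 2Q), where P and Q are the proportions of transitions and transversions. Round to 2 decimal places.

Under the Kimura two-parameter model, d = −½ ln(1 − 2P − Q) − ¼ ln(1 − 2Q).
1 − 2P − Q = 0.8208, giving −½ ln(0.8208) = 0.098738.
1 − 2Q = 0.9, giving −¼ ln(0.9) = 0.026340.
d = 0.098738 + 0.026340 = 0.125078.
Under a molecular clock d = 2μt, so t = d/(2μ) = 0.125078 / (2 × 0.006) = 10.42 Myr.

10.42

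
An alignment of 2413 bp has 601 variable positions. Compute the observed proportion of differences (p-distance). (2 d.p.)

p = 601/2413 = 0.249067… ≈ 0.25 (to 2 d.p.).

0.25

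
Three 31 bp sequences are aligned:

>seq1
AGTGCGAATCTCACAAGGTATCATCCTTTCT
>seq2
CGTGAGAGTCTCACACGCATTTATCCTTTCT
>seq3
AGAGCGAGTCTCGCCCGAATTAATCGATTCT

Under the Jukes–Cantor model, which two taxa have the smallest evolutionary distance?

seq1–seq2: 8/31 differ, p = 0.258, d = 0.316.
seq1–seq3: 11/31 differ, p = 0.355, d = 0.481.
seq2–seq3: 9/31 differ, p = 0.290, d = 0.367.
The smallest distance is between seq1 and seq2.

seq1 and seq2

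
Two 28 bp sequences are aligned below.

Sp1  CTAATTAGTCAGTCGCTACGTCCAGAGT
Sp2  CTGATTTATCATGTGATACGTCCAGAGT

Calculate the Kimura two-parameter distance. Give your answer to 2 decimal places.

0.31

Of 28 sites, 3 differences are transitions and 4 are transversions, so P = 3/28 ≈ 0.107143 and Q = 4/28 ≈ 0.142857.
Under the Kimura two-parameter model, d = −½ ln(1 − 2P − Q) − ¼ ln(1 − 2Q).
1 − 2P − Q = 0.642857, giving −½ ln(0.642857) = 0.220916.
1 − 2Q = 0.714286, giving −¼ ln(0.714286) = 0.084118.
d = 0.220916 + 0.084118 = 0.305034.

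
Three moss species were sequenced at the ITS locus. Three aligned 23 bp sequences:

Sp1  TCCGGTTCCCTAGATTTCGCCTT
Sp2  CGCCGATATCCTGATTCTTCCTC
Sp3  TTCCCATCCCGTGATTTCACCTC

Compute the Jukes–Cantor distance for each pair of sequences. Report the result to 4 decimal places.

Sp1–Sp2: 12/23 sites differ → p ≈ 0.521739, d = −0.75 ln(1 − 0.695652) = 0.892188 ≈ 0.8922.
Sp1–Sp3: 8/23 sites differ → p ≈ 0.347826, d = −0.75 ln(1 − 0.463768) = 0.467391 ≈ 0.4674.
Sp2–Sp3: 9/23 sites differ → p ≈ 0.391304, d = −0.75 ln(1 − 0.521739) = 0.553199 ≈ 0.5532.

d(Sp1,Sp2) = 0.8922, d(Sp1,Sp3) = 0.4674, d(Sp2,Sp3) = 0.5532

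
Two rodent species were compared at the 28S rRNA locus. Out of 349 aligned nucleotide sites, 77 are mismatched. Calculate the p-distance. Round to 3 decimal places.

p = 77/349 = 0.220630… ≈ 0.221 (to 3 d.p.).

0.221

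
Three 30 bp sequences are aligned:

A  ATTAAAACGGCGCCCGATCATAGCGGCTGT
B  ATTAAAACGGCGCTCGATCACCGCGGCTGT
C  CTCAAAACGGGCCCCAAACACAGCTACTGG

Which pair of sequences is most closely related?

A–B: 3/30 differ, p = 0.100, d = 0.107.
A–C: 10/30 differ, p = 0.333, d = 0.441.
B–C: 11/30 differ, p = 0.367, d = 0.503.
The smallest distance is between A and B.

A and B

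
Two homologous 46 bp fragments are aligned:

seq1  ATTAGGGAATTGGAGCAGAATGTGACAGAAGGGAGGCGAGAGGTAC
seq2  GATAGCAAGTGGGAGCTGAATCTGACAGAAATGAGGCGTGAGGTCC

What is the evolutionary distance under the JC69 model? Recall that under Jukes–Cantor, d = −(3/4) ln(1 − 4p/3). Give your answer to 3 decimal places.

0.321

The sequences differ at 12 of 46 sites, so p = 12/46 ≈ 0.26087.
d = −(3/4) ln(1 − 4p/3) = −0.75 ln(1 − 0.347827) = −0.75 ln(0.652173)
  = −0.75 × (-0.427445) = 0.320584 substitutions/site.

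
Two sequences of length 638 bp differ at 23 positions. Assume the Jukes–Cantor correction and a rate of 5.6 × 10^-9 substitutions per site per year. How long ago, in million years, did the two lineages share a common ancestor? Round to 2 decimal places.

3.30

p = 23/638 ≈ 0.03605.
d = −(3/4) ln(1 − 4p/3) = −0.75 ln(1 − 0.048067) = −0.75 ln(0.951933)
  = −0.75 × (-0.049261) = 0.036946 substitutions/site.
Under a molecular clock d = 2μt, so t = d/(2μ) = 0.036946 / (2 × 5.6 × 10^-9) = 3.30 million years.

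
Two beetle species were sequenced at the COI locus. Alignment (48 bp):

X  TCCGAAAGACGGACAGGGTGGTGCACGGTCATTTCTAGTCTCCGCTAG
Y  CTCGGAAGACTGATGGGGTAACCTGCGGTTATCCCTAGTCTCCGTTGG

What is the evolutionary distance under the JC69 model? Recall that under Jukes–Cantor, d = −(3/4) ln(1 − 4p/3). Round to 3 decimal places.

0.479

The sequences differ at 17 of 48 sites, so p = 17/48 ≈ 0.354167.
d = −(3/4) ln(1 − 4p/3) = −0.75 ln(1 − 0.472223) = −0.75 ln(0.527777)
  = −0.75 × (-0.639081) = 0.479311 substitutions/site.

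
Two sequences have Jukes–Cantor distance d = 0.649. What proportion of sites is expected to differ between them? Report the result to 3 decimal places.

0.434

p = (3/4)(1 − e^(−4d/3)) = 0.75 × (1 − e^(-0.865333)) = 0.75 × (1 − 0.420911) = 0.434317.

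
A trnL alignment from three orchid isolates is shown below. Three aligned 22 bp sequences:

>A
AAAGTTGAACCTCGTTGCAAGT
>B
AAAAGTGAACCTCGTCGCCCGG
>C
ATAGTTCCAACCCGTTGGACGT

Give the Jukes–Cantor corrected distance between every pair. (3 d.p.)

d(A,B) = 0.339, d(A,C) = 0.414, d(B,C) = 0.824

A–B: 6/22 sites differ → p ≈ 0.272727, d = −0.75 ln(1 − 0.363636) = 0.338988 ≈ 0.339.
A–C: 7/22 sites differ → p ≈ 0.318182, d = −0.75 ln(1 − 0.424243) = 0.414052 ≈ 0.414.
B–C: 11/22 sites differ → p = 0.5, d = −0.75 ln(1 − 0.666667) = 0.823960 ≈ 0.824.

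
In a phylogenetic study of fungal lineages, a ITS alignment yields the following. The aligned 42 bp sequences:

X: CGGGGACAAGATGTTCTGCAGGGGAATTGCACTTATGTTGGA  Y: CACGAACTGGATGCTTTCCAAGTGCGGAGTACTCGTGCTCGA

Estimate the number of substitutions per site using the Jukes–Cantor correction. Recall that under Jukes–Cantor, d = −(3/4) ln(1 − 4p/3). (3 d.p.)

The sequences differ at 19 of 42 sites, so p = 19/42 ≈ 0.452381.
d = −(3/4) ln(1 − 4p/3) = −0.75 ln(1 − 0.603175) = −0.75 ln(0.396825)
  = −0.75 × (-0.924260) = 0.693195 substitutions/site.

0.693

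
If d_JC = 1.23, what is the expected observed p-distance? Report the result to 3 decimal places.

0.605

p = (3/4)(1 − e^(−4d/3)) = 0.75 × (1 − e^(-1.64)) = 0.75 × (1 − 0.193980) = 0.604515.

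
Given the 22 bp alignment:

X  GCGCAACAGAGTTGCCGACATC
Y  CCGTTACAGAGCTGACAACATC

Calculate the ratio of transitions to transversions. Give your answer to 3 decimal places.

1.000

Transitions are A↔G and C↔T; transversions are all other mismatches.
Transitions: 3. Transversions: 3.
R = 3/3 = 1.000.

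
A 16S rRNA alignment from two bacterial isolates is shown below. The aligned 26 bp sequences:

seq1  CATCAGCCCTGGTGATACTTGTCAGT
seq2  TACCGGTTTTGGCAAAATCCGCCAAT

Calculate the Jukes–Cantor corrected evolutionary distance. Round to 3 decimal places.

The sequences differ at 14 of 26 sites, so p = 14/26 ≈ 0.538462.
d = −(3/4) ln(1 − 4p/3) = −0.75 ln(1 − 0.717949) = −0.75 ln(0.282051)
  = −0.75 × (-1.265667) = 0.949250 substitutions/site.

0.949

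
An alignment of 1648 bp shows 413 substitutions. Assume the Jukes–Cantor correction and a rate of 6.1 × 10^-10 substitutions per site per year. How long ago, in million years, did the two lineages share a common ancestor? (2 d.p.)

p = 413/1648 ≈ 0.250607.
d = −(3/4) ln(1 − 4p/3) = −0.75 ln(1 − 0.334143) = −0.75 ln(0.665857)
  = −0.75 × (-0.406680) = 0.305010 substitutions/site.
Under a molecular clock d = 2μt, so t = d/(2μ) = 0.305010 / (2 × 6.1 × 10^-10) = 250.01 million years.

250.01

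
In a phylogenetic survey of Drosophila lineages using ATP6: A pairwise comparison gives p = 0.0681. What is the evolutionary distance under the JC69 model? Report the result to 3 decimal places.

d = −(3/4) ln(1 − 4p/3) = −0.75 ln(1 − 0.0908) = −0.75 ln(0.9092)
  = −0.75 × (-0.095190) = 0.071393 substitutions/site.

0.071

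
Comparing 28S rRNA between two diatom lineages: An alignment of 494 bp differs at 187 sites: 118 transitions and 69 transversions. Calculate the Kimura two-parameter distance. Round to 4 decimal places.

P = 118/494 ≈ 0.238866 and Q = 69/494 ≈ 0.139676.
Under the Kimura two-parameter model, d = −½ ln(1 − 2P − Q) − ¼ ln(1 − 2Q).
1 − 2P − Q = 0.382592, giving −½ ln(0.382592) = 0.480393.
1 − 2Q = 0.720648, giving −¼ ln(0.720648) = 0.081901.
d = 0.480393 + 0.081901 = 0.562294.

0.5623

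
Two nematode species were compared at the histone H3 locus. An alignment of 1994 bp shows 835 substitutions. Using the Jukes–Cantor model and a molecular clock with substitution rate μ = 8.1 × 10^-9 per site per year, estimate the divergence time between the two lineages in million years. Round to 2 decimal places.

p = 835/1994 ≈ 0.418756.
d = −(3/4) ln(1 − 4p/3) = −0.75 ln(1 − 0.558341) = −0.75 ln(0.441659)
  = −0.75 × (-0.817217) = 0.612913 substitutions/site.
Under a molecular clock d = 2μt, so t = d/(2μ) = 0.612913 / (2 × 8.1 × 10^-9) = 37.83 million years.

37.83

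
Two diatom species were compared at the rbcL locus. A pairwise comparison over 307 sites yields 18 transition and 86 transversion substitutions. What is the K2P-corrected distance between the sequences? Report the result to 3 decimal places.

P = 18/307 ≈ 0.058632 and Q = 86/307 ≈ 0.28013.
Under the Kimura two-parameter model, d = −½ ln(1 − 2P − Q) − ¼ ln(1 − 2Q).
1 − 2P − Q = 0.602606, giving −½ ln(0.602606) = 0.253246.
1 − 2Q = 0.43974, giving −¼ ln(0.43974) = 0.205393.
d = 0.253246 + 0.205393 = 0.458639.

0.459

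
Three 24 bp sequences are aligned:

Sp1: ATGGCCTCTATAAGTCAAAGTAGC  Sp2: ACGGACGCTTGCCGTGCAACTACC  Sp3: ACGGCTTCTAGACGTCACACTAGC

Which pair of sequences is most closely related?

Sp1–Sp2: 11/24 differ, p = 0.458, d = 0.708.
Sp1–Sp3: 6/24 differ, p = 0.250, d = 0.304.
Sp2–Sp3: 9/24 differ, p = 0.375, d = 0.520.
The smallest distance is between Sp1 and Sp3.

Sp1 and Sp3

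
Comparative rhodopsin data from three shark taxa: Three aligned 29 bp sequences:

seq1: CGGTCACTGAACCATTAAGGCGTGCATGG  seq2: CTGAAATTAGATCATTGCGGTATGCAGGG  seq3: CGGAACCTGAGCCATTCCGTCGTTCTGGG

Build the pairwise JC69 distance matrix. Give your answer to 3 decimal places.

seq1–seq2: 12/29 sites differ → p ≈ 0.413793, d = −0.75 ln(1 − 0.551724) = 0.601760 ≈ 0.602.
seq1–seq3: 10/29 sites differ → p ≈ 0.344828, d = −0.75 ln(1 − 0.459771) = 0.461822 ≈ 0.462.
seq2–seq3: 13/29 sites differ → p ≈ 0.448276, d = −0.75 ln(1 − 0.597701) = 0.682920 ≈ 0.683.

d(seq1,seq2) = 0.602, d(seq1,seq3) = 0.462, d(seq2,seq3) = 0.683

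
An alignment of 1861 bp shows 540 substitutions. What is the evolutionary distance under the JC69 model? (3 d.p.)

0.367

p = 540/1861 ≈ 0.290167.
d = −(3/4) ln(1 − 4p/3) = −0.75 ln(1 − 0.386889) = −0.75 ln(0.613111)
  = −0.75 × (-0.489209) = 0.366907 substitutions/site.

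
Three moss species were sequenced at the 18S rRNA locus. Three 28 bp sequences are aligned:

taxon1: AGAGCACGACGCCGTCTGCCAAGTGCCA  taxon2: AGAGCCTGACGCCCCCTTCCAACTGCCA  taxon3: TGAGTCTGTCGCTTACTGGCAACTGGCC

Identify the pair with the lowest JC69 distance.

taxon1–taxon2: 6/28 differ, p = 0.214, d = 0.252.
taxon1–taxon3: 12/28 differ, p = 0.429, d = 0.635.
taxon2–taxon3: 10/28 differ, p = 0.357, d = 0.485.
The smallest distance is between taxon1 and taxon2.

taxon1 and taxon2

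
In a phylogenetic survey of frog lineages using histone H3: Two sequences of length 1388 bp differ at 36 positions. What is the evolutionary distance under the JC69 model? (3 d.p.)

p = 36/1388 ≈ 0.025937.
d = −(3/4) ln(1 − 4p/3) = −0.75 ln(1 − 0.034583) = −0.75 ln(0.965417)
  = −0.75 × (-0.035195) = 0.026396 substitutions/site.

0.026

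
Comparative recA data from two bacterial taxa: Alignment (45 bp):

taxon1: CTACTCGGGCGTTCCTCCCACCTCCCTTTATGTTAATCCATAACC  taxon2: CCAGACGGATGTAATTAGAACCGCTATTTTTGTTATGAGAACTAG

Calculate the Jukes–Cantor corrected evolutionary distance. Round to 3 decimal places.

The sequences differ at 24 of 45 sites, so p = 24/45 ≈ 0.533333.
d = −(3/4) ln(1 − 4p/3) = −0.75 ln(1 − 0.711111) = −0.75 ln(0.288889)
  = −0.75 × (-1.241713) = 0.931285 substitutions/site.

0.931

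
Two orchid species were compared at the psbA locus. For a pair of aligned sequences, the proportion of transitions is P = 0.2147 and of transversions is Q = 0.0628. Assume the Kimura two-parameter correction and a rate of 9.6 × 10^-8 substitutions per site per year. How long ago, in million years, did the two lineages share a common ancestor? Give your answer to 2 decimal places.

Under the Kimura two-parameter model, d = −½ ln(1 − 2P − Q) − ¼ ln(1 − 2Q).
1 − 2P − Q = 0.5078, giving −½ ln(0.5078) = 0.338834.
1 − 2Q = 0.8744, giving −¼ ln(0.8744) = 0.033554.
d = 0.338834 + 0.033554 = 0.372388.
Under a molecular clock d = 2μt, so t = d/(2μ) = 0.372388 / (2 × 9.6 × 10^-8) = 1.94 million years.

1.94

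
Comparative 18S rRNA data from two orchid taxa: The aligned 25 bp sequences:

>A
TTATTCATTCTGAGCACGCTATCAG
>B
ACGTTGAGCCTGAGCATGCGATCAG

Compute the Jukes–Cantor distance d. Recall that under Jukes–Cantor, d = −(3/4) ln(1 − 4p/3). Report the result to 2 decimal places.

0.42

The sequences differ at 8 of 25 sites (1, 2, 3, 6, 8, 9, 17, 20), so p = 8/25 = 0.32.
d = −(3/4) ln(1 − 4p/3) = −0.75 ln(1 − 0.426667) = −0.75 ln(0.573333)
  = −0.75 × (-0.556289) = 0.417217 substitutions/site.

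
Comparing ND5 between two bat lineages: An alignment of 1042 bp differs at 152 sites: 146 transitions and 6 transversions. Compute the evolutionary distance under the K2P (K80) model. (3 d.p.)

0.171

P = 146/1042 ≈ 0.140115 and Q = 6/1042 ≈ 0.005758.
Under the Kimura two-parameter model, d = −½ ln(1 − 2P − Q) − ¼ ln(1 − 2Q).
1 − 2P − Q = 0.714012, giving −½ ln(0.714012) = 0.168428.
1 − 2Q = 0.988484, giving −¼ ln(0.988484) = 0.002896.
d = 0.168428 + 0.002896 = 0.171324.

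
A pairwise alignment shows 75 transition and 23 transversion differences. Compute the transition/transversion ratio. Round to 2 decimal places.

3.26

R = 75/23 = 3.260869… ≈ 3.26 (to 2 d.p.).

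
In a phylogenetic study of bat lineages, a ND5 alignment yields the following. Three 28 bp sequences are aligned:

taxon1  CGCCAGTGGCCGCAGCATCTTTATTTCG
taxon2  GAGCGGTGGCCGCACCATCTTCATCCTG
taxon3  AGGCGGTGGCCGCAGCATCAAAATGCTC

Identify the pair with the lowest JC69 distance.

taxon2 and taxon3

taxon1–taxon2: 9/28 differ, p = 0.321, d = 0.420.
taxon1–taxon3: 10/28 differ, p = 0.357, d = 0.485.
taxon2–taxon3: 8/28 differ, p = 0.286, d = 0.360.
The smallest distance is between taxon2 and taxon3.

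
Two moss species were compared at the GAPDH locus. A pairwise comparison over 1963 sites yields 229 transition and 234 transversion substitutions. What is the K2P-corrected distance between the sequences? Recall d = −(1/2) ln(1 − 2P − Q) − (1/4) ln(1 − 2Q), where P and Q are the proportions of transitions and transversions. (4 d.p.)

P = 229/1963 ≈ 0.116658 and Q = 234/1963 ≈ 0.119205.
Under the Kimura two-parameter model, d = −½ ln(1 − 2P − Q) − ¼ ln(1 − 2Q).
1 − 2P − Q = 0.647479, giving −½ ln(0.647479) = 0.217334.
1 − 2Q = 0.76159, giving −¼ ln(0.76159) = 0.068087.
d = 0.217334 + 0.068087 = 0.285421.

0.2854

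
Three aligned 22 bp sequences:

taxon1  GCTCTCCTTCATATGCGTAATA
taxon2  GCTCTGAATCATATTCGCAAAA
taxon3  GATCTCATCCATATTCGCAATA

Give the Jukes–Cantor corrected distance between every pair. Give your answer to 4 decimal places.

taxon1–taxon2: 6/22 sites differ → p ≈ 0.272727, d = −0.75 ln(1 − 0.363636) = 0.338988 ≈ 0.3390.
taxon1–taxon3: 5/22 sites differ → p ≈ 0.227273, d = −0.75 ln(1 − 0.303031) = 0.270761 ≈ 0.2708.
taxon2–taxon3: 5/22 sites differ → p ≈ 0.227273, d = −0.75 ln(1 − 0.303031) = 0.270761 ≈ 0.2708.

d(taxon1,taxon2) = 0.3390, d(taxon1,taxon3) = 0.2708, d(taxon2,taxon3) = 0.2708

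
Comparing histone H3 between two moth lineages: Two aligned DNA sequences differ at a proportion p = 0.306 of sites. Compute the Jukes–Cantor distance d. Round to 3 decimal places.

0.393

d = −(3/4) ln(1 − 4p/3) = −0.75 ln(1 − 0.408) = −0.75 ln(0.592)
  = −0.75 × (-0.524249) = 0.393187 substitutions/site.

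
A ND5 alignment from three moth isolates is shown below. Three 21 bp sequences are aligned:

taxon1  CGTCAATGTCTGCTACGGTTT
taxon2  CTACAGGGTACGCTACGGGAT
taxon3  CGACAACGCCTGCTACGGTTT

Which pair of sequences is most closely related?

taxon1–taxon2: 8/21 differ, p = 0.381, d = 0.532.
taxon1–taxon3: 3/21 differ, p = 0.143, d = 0.158.
taxon2–taxon3: 8/21 differ, p = 0.381, d = 0.532.
The smallest distance is between taxon1 and taxon3.

taxon1 and taxon3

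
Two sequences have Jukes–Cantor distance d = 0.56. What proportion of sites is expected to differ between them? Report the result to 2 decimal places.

p = (3/4)(1 − e^(−4d/3)) = 0.75 × (1 − e^(-0.746667)) = 0.75 × (1 − 0.473944) = 0.394542.

0.39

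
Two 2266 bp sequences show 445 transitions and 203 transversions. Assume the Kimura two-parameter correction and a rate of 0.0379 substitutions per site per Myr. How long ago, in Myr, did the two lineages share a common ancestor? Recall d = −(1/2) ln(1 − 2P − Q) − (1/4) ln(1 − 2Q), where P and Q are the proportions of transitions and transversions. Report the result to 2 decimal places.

4.99

P = 445/2266 ≈ 0.196381 and Q = 203/2266 ≈ 0.089585.
Under the Kimura two-parameter model, d = −½ ln(1 − 2P − Q) − ¼ ln(1 − 2Q).
1 − 2P − Q = 0.517653, giving −½ ln(0.517653) = 0.329225.
1 − 2Q = 0.82083, giving −¼ ln(0.82083) = 0.049360.
d = 0.329225 + 0.049360 = 0.378585.
Under a molecular clock d = 2μt, so t = d/(2μ) = 0.378585 / (2 × 0.0379) = 4.99 Myr.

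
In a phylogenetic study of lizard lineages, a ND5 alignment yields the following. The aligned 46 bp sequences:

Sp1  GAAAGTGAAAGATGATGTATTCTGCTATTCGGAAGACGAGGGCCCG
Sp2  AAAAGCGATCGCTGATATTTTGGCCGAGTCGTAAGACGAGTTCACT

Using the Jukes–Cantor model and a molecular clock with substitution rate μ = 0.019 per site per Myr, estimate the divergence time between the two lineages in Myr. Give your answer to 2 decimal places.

The sequences differ at 17 of 46 sites, so p = 17/46 ≈ 0.369565.
d = −(3/4) ln(1 − 4p/3) = −0.75 ln(1 − 0.492753) = −0.75 ln(0.507247)
  = −0.75 × (-0.678757) = 0.509068 substitutions/site.
Under a molecular clock d = 2μt, so t = d/(2μ) = 0.509068 / (2 × 0.019) = 13.40 Myr.

13.40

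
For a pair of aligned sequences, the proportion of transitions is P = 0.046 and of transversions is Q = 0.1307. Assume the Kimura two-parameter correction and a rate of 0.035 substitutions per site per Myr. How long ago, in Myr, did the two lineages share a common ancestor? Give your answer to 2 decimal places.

Under the Kimura two-parameter model, d = −½ ln(1 − 2P − Q) − ¼ ln(1 − 2Q).
1 − 2P − Q = 0.7773, giving −½ ln(0.7773) = 0.125964.
1 − 2Q = 0.7386, giving −¼ ln(0.7386) = 0.075750.
d = 0.125964 + 0.075750 = 0.201714.
Under a molecular clock d = 2μt, so t = d/(2μ) = 0.201714 / (2 × 0.035) = 2.88 Myr.

2.88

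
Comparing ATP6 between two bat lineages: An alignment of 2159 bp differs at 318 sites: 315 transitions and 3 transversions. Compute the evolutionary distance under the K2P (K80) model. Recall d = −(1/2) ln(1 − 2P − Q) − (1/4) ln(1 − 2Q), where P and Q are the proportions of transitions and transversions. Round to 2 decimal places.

P = 315/2159 ≈ 0.145901 and Q = 3/2159 ≈ 0.00139.
Under the Kimura two-parameter model, d = −½ ln(1 − 2P − Q) − ¼ ln(1 − 2Q).
1 − 2P − Q = 0.706808, giving −½ ln(0.706808) = 0.173498.
1 − 2Q = 0.99722, giving −¼ ln(0.99722) = 0.000696.
d = 0.173498 + 0.000696 = 0.174194.

0.17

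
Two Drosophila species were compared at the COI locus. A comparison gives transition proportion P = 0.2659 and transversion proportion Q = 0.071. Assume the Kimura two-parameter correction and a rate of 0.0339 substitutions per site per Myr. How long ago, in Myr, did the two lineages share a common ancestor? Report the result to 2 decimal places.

7.37

Under the Kimura two-parameter model, d = −½ ln(1 − 2P − Q) − ¼ ln(1 − 2Q).
1 − 2P − Q = 0.3972, giving −½ ln(0.3972) = 0.461658.
1 − 2Q = 0.858, giving −¼ ln(0.858) = 0.038288.
d = 0.461658 + 0.038288 = 0.499946.
Under a molecular clock d = 2μt, so t = d/(2μ) = 0.499946 / (2 × 0.0339) = 7.37 Myr.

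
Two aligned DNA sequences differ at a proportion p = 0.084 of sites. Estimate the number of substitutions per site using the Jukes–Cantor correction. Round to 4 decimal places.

d = −(3/4) ln(1 − 4p/3) = −0.75 ln(1 − 0.112) = −0.75 ln(0.888)
  = −0.75 × (-0.118784) = 0.089088 substitutions/site.

0.0891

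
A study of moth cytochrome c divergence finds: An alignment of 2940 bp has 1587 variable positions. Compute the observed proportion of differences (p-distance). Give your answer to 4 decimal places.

0.5398

p = 1587/2940 = 0.539795… ≈ 0.5398 (to 4 d.p.).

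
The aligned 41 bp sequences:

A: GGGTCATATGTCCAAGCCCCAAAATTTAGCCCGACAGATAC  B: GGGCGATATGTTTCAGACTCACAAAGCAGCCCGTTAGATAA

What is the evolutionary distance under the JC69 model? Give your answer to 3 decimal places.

The sequences differ at 14 of 41 sites, so p = 14/41 ≈ 0.341463.
d = −(3/4) ln(1 − 4p/3) = −0.75 ln(1 − 0.455284) = −0.75 ln(0.544716)
  = −0.75 × (-0.607491) = 0.455618 substitutions/site.

0.456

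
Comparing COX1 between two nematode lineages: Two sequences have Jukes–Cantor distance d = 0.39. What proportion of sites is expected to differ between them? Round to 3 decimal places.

p = (3/4)(1 − e^(−4d/3)) = 0.75 × (1 − e^(-0.52)) = 0.75 × (1 − 0.594521) = 0.304109.

0.304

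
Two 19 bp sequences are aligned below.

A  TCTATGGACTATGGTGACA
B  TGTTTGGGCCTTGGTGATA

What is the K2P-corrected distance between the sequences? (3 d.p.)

0.416

Of 19 sites, 3 differences are transitions and 3 are transversions, so P = 3/19 ≈ 0.157895 and Q = 3/19 ≈ 0.157895.
Under the Kimura two-parameter model, d = −½ ln(1 − 2P − Q) − ¼ ln(1 − 2Q).
1 − 2P − Q = 0.526315, giving −½ ln(0.526315) = 0.320928.
1 − 2Q = 0.68421, giving −¼ ln(0.68421) = 0.094873.
d = 0.320928 + 0.094873 = 0.415801.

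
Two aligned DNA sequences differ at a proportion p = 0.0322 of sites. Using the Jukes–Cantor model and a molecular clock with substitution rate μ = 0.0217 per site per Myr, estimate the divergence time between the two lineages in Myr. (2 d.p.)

d = −(3/4) ln(1 − 4p/3) = −0.75 ln(1 − 0.042933) = −0.75 ln(0.957067)
  = −0.75 × (-0.043882) = 0.032912 substitutions/site.
Under a molecular clock d = 2μt, so t = d/(2μ) = 0.032912 / (2 × 0.0217) = 0.76 Myr.

0.76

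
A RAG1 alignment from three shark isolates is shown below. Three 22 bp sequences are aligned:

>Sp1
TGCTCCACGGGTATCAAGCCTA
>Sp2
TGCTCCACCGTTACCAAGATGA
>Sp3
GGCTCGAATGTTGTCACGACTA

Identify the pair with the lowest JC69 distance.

Sp1–Sp2: 6/22 differ, p = 0.273, d = 0.339.
Sp1–Sp3: 8/22 differ, p = 0.364, d = 0.497.
Sp2–Sp3: 9/22 differ, p = 0.409, d = 0.591.
The smallest distance is between Sp1 and Sp2.

Sp1 and Sp2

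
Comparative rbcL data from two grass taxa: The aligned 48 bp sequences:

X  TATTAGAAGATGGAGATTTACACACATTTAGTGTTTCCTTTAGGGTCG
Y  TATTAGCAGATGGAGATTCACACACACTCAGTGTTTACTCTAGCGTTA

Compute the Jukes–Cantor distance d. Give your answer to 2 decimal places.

0.22

The sequences differ at 9 of 48 sites (7, 19, 27, 29, 37, 40, 44, 47, 48), so p = 9/48 = 0.1875.
d = −(3/4) ln(1 − 4p/3) = −0.75 ln(1 − 0.25) = −0.75 ln(0.75)
  = −0.75 × (-0.287682) = 0.215762 substitutions/site.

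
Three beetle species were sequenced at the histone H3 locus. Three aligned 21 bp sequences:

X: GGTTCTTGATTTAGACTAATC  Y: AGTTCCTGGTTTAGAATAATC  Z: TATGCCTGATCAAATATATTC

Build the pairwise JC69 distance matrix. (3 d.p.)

X–Y: 4/21 sites differ → p ≈ 0.190476, d = −0.75 ln(1 − 0.253968) = 0.219740 ≈ 0.220.
X–Z: 10/21 sites differ → p ≈ 0.47619, d = −0.75 ln(1 − 0.63492) = 0.755729 ≈ 0.756.
Y–Z: 9/21 sites differ → p ≈ 0.428571, d = −0.75 ln(1 − 0.571428) = 0.635472 ≈ 0.635.

d(X,Y) = 0.220, d(X,Z) = 0.756, d(Y,Z) = 0.635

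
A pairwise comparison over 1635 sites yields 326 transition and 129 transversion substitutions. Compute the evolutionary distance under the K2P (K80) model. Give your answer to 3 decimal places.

0.368

P = 326/1635 ≈ 0.199388 and Q = 129/1635 ≈ 0.078899.
Under the Kimura two-parameter model, d = −½ ln(1 − 2P − Q) − ¼ ln(1 − 2Q).
1 − 2P − Q = 0.522325, giving −½ ln(0.522325) = 0.324733.
1 − 2Q = 0.842202, giving −¼ ln(0.842202) = 0.042934.
d = 0.324733 + 0.042934 = 0.367667.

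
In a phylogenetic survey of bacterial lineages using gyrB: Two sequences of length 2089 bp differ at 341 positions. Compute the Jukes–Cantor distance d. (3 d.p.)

p = 341/2089 ≈ 0.163236.
d = −(3/4) ln(1 − 4p/3) = −0.75 ln(1 − 0.217648) = −0.75 ln(0.782352)
  = −0.75 × (-0.245451) = 0.184088 substitutions/site.

0.184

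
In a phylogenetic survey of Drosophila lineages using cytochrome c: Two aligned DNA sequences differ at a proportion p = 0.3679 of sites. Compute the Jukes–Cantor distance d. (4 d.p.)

d = −(3/4) ln(1 − 4p/3) = −0.75 ln(1 − 0.490533) = −0.75 ln(0.509467)
  = −0.75 × (-0.674390) = 0.505793 substitutions/site.

0.5058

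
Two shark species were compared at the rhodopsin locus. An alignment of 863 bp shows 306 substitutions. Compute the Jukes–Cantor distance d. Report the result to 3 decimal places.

p = 306/863 ≈ 0.354577.
d = −(3/4) ln(1 − 4p/3) = −0.75 ln(1 − 0.472769) = −0.75 ln(0.527231)
  = −0.75 × (-0.640116) = 0.480087 substitutions/site.

0.480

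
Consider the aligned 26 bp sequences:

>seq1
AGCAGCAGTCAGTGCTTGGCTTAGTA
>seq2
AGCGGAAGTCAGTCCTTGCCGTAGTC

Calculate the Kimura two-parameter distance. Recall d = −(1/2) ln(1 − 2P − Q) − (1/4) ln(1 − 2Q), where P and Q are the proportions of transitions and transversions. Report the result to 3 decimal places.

Of 26 sites, 1 differences are transitions and 5 are transversions, so P = 1/26 ≈ 0.038462 and Q = 5/26 ≈ 0.192308.
Under the Kimura two-parameter model, d = −½ ln(1 − 2P − Q) − ¼ ln(1 − 2Q).
1 − 2P − Q = 0.730768, giving −½ ln(0.730768) = 0.156830.
1 − 2Q = 0.615384, giving −¼ ln(0.615384) = 0.121377.
d = 0.156830 + 0.121377 = 0.278207.

0.278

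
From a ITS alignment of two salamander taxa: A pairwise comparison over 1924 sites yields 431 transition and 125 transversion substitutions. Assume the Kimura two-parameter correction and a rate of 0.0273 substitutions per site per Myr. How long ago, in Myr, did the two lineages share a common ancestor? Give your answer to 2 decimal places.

P = 431/1924 ≈ 0.224012 and Q = 125/1924 ≈ 0.064969.
Under the Kimura two-parameter model, d = −½ ln(1 − 2P − Q) − ¼ ln(1 − 2Q).
1 − 2P − Q = 0.487007, giving −½ ln(0.487007) = 0.359738.
1 − 2Q = 0.870062, giving −¼ ln(0.870062) = 0.034798.
d = 0.359738 + 0.034798 = 0.394536.
Under a molecular clock d = 2μt, so t = d/(2μ) = 0.394536 / (2 × 0.0273) = 7.23 Myr.

7.23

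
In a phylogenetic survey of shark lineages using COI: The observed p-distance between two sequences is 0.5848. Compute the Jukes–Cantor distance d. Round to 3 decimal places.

1.135

d = −(3/4) ln(1 − 4p/3) = −0.75 ln(1 − 0.779733) = −0.75 ln(0.220267)
  = −0.75 × (-1.512915) = 1.134686 substitutions/site.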